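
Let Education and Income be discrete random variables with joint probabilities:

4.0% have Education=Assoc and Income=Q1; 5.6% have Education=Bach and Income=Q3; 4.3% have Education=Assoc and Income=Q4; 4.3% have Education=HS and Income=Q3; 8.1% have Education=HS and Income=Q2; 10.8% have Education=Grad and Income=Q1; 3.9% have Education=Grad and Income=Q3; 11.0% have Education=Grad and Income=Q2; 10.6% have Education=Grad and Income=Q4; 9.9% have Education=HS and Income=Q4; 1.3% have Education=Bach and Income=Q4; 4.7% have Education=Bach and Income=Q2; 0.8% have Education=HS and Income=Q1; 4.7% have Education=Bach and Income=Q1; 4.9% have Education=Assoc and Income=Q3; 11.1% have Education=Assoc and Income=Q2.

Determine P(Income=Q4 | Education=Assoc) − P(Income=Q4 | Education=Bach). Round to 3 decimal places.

0.097

P(Education=Assoc) = 0.040 + 0.111 + 0.049 + 0.043 = 0.243; P(Income=Q4 | Education=Assoc) = 0.043/0.243 = 0.1770.
P(Education=Bach) = 0.047 + 0.047 + 0.056 + 0.013 = 0.163; P(Income=Q4 | Education=Bach) = 0.013/0.163 = 0.0798.
Difference = 0.097.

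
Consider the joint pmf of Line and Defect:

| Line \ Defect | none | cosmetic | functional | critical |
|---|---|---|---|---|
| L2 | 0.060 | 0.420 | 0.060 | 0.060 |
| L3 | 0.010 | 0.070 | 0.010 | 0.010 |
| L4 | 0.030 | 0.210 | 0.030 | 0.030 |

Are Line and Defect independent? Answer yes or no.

yes

Every cell satisfies P(Line,Defect) = P(Line)·P(Defect). For instance P(Line=L3) = 0.100, P(Defect=none) = 0.100, and 0.100×0.100 = 0.010 matches the joint entry. So Line and Defect are independent.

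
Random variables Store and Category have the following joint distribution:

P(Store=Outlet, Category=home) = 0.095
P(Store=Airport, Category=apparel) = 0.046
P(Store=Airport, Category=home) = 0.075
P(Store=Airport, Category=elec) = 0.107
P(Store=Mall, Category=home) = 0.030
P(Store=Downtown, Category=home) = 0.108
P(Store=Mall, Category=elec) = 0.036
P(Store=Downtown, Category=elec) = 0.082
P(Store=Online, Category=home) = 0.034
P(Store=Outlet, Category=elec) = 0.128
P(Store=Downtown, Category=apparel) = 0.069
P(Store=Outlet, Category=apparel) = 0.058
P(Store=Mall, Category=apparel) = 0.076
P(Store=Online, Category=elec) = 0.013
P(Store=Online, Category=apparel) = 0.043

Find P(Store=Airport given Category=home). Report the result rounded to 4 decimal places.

P(Category=home) = 0.108 + 0.030 + 0.075 + 0.095 + 0.034 = 0.342.
P(Store=Airport | Category=home) = 0.075/0.342 = 0.2193.

0.2193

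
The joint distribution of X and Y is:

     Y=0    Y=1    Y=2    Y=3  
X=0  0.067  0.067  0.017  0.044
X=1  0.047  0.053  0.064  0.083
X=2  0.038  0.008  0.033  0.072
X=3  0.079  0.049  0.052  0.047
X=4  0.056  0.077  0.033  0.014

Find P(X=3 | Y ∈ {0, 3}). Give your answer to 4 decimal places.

P(Y=0) = 0.067 + 0.047 + 0.038 + 0.079 + 0.056 = 0.287.
P(Y=3) = 0.044 + 0.083 + 0.072 + 0.047 + 0.014 = 0.260.
P(Y ∈ {0, 3}) = 0.287 + 0.260 = 0.547; P(X=3, Y ∈ {0, 3}) = 0.079 + 0.047 = 0.126.
P(X=3 | Y ∈ {0, 3}) = 0.126/0.547 = 0.2303.

0.2303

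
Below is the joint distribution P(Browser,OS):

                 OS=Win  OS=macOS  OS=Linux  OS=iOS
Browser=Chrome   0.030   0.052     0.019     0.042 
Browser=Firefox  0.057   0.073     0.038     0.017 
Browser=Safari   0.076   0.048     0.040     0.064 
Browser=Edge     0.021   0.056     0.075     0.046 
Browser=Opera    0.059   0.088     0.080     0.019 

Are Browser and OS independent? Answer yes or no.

P(Browser=Opera) = 0.246 and P(OS=iOS) = 0.188, so their product is 0.04625, but P(Browser=Opera, OS=iOS) = 0.019. Since these differ, Browser and OS are not independent.

no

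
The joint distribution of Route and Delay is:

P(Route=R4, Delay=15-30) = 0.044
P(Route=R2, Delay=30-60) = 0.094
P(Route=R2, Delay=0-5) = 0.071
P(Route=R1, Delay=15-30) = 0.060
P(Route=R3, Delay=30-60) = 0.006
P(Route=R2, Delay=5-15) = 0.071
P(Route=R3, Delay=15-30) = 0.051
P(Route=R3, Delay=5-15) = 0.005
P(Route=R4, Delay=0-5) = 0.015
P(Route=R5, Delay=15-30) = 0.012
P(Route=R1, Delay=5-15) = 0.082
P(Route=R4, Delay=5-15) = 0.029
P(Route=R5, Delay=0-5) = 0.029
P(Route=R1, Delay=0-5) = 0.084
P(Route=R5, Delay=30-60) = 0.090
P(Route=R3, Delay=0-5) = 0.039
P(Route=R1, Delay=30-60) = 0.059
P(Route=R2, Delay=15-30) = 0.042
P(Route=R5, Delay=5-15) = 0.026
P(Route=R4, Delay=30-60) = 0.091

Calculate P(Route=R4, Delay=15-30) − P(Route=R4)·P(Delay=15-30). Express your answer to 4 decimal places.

0.0066

P(Route=R4) = 0.015 + 0.029 + 0.044 + 0.091 = 0.179.
P(Delay=15-30) = 0.060 + 0.042 + 0.051 + 0.044 + 0.012 = 0.209.
P(Route=R4, Delay=15-30) − P(Route=R4)P(Delay=15-30) = 0.044 − 0.179×0.209 = 0.0066.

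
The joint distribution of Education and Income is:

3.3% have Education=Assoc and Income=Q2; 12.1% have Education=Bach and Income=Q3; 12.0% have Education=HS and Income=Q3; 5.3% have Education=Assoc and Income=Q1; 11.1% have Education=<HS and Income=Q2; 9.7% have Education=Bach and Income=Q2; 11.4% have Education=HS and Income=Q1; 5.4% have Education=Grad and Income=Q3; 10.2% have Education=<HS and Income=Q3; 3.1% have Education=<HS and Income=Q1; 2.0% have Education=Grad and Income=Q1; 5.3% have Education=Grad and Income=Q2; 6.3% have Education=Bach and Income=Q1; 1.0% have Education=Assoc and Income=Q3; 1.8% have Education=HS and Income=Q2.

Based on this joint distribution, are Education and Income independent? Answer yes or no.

P(Education=HS) = 0.252 and P(Income=Q2) = 0.312, so their product is 0.07862, but P(Education=HS, Income=Q2) = 0.018. Since these differ, Education and Income are not independent.

no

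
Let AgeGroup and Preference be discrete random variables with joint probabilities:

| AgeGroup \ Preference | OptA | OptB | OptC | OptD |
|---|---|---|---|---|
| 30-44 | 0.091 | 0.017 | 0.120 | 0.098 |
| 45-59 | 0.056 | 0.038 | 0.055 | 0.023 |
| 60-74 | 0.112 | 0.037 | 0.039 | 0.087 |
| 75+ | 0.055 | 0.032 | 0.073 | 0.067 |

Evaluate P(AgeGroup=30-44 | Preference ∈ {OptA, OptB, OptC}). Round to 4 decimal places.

P(Preference=OptA) = 0.091 + 0.056 + 0.112 + 0.055 = 0.314.
P(Preference=OptB) = 0.017 + 0.038 + 0.037 + 0.032 = 0.124.
P(Preference=OptC) = 0.120 + 0.055 + 0.039 + 0.073 = 0.287.
P(Preference ∈ {OptA, OptB, OptC}) = 0.314 + 0.124 + 0.287 = 0.725; P(AgeGroup=30-44, Preference ∈ {OptA, OptB, OptC}) = 0.091 + 0.017 + 0.120 = 0.228.
P(AgeGroup=30-44 | Preference ∈ {OptA, OptB, OptC}) = 0.228/0.725 = 0.3145.

0.3145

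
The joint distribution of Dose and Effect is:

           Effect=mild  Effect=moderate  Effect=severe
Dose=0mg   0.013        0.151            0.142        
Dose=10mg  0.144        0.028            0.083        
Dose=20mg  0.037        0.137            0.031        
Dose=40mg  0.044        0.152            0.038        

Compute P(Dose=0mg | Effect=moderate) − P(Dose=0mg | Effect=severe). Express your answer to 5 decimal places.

-0.16034

P(Effect=moderate) = 0.151 + 0.028 + 0.137 + 0.152 = 0.468; P(Dose=0mg | Effect=moderate) = 0.151/0.468 = 0.322650.
P(Effect=severe) = 0.142 + 0.083 + 0.031 + 0.038 = 0.294; P(Dose=0mg | Effect=severe) = 0.142/0.294 = 0.482993.
Difference = -0.16034.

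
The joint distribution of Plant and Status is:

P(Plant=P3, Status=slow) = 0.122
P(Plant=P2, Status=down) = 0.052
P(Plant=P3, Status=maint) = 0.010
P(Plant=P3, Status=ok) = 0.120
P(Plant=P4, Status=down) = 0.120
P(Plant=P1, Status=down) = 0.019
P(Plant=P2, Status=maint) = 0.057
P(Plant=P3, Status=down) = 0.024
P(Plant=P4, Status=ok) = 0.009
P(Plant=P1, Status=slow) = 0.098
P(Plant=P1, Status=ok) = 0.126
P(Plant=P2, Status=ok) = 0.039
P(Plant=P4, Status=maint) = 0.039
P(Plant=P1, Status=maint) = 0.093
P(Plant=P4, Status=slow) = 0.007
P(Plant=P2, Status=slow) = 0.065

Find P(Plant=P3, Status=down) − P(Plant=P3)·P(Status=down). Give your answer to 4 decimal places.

-0.0353

P(Plant=P3) = 0.120 + 0.122 + 0.024 + 0.010 = 0.276.
P(Status=down) = 0.019 + 0.052 + 0.024 + 0.120 = 0.215.
P(Plant=P3, Status=down) − P(Plant=P3)P(Status=down) = 0.024 − 0.276×0.215 = -0.0353.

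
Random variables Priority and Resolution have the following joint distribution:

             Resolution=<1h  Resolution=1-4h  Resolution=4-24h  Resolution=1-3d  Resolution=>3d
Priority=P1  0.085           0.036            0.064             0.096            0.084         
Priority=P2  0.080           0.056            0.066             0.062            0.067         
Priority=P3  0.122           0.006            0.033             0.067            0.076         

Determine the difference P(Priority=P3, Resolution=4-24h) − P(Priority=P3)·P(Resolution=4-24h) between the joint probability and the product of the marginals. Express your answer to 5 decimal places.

-0.01655

P(Priority=P3) = 0.122 + 0.006 + 0.033 + 0.067 + 0.076 = 0.304.
P(Resolution=4-24h) = 0.064 + 0.066 + 0.033 = 0.163.
P(Priority=P3, Resolution=4-24h) − P(Priority=P3)P(Resolution=4-24h) = 0.033 − 0.304×0.163 = -0.01655.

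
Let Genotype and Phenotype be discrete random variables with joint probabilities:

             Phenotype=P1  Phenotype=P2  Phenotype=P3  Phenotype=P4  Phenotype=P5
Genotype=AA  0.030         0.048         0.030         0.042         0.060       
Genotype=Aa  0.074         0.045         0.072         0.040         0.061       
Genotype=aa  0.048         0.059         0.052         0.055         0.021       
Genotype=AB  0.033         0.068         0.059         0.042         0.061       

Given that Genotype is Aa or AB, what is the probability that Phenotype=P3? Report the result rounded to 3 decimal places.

0.236

P(Genotype=Aa) = 0.074 + 0.045 + 0.072 + 0.040 + 0.061 = 0.292.
P(Genotype=AB) = 0.033 + 0.068 + 0.059 + 0.042 + 0.061 = 0.263.
P(Genotype ∈ {Aa, AB}) = 0.292 + 0.263 = 0.555; P(Phenotype=P3, Genotype ∈ {Aa, AB}) = 0.072 + 0.059 = 0.131.
P(Phenotype=P3 | Genotype ∈ {Aa, AB}) = 0.131/0.555 = 0.236.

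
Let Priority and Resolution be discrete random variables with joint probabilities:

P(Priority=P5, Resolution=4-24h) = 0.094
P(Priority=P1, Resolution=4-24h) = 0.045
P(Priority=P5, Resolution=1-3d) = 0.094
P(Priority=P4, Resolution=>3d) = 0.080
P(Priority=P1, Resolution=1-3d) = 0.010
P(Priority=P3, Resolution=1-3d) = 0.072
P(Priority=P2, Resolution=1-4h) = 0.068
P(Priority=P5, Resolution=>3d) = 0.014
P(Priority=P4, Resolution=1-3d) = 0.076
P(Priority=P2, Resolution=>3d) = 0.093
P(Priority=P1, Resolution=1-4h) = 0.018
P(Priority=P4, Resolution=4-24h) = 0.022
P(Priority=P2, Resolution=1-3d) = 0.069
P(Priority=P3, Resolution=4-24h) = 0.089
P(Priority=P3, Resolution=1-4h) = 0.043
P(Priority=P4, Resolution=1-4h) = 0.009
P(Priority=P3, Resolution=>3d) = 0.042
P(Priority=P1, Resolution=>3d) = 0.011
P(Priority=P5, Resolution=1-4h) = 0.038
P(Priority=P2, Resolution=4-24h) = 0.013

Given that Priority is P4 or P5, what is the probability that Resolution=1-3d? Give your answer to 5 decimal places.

P(Priority=P4) = 0.009 + 0.022 + 0.076 + 0.080 = 0.187.
P(Priority=P5) = 0.038 + 0.094 + 0.094 + 0.014 = 0.240.
P(Priority ∈ {P4, P5}) = 0.187 + 0.240 = 0.427; P(Resolution=1-3d, Priority ∈ {P4, P5}) = 0.076 + 0.094 = 0.170.
P(Resolution=1-3d | Priority ∈ {P4, P5}) = 0.170/0.427 = 0.39813.

0.39813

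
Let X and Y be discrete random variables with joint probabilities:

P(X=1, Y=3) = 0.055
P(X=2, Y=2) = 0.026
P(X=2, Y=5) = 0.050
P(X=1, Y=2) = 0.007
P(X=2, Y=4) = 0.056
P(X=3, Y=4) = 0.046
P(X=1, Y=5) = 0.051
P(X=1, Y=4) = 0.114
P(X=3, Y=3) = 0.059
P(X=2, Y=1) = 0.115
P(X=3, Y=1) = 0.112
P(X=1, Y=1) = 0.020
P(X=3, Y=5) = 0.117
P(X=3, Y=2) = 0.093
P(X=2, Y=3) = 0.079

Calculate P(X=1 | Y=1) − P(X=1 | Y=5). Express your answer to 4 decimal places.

P(Y=1) = 0.020 + 0.115 + 0.112 = 0.247; P(X=1 | Y=1) = 0.020/0.247 = 0.08097.
P(Y=5) = 0.051 + 0.050 + 0.117 = 0.218; P(X=1 | Y=5) = 0.051/0.218 = 0.23394.
Difference = -0.1530.

-0.1530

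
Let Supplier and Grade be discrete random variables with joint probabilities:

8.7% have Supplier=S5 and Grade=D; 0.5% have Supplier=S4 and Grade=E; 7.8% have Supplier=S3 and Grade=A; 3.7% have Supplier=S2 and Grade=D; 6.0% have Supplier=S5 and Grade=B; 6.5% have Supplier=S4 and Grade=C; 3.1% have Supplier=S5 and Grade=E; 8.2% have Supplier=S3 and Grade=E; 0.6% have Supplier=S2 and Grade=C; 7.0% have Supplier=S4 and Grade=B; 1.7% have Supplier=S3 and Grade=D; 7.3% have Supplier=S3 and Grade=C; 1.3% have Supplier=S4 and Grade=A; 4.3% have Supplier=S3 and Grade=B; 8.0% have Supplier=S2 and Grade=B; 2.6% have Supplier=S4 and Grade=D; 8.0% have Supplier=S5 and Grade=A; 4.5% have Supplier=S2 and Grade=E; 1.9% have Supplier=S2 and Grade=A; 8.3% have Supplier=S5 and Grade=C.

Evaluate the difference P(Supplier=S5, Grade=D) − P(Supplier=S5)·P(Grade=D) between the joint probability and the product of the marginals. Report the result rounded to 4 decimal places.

0.0301

P(Supplier=S5) = 0.080 + 0.060 + 0.083 + 0.087 + 0.031 = 0.341.
P(Grade=D) = 0.037 + 0.017 + 0.026 + 0.087 = 0.167.
P(Supplier=S5, Grade=D) − P(Supplier=S5)P(Grade=D) = 0.087 − 0.341×0.167 = 0.0301.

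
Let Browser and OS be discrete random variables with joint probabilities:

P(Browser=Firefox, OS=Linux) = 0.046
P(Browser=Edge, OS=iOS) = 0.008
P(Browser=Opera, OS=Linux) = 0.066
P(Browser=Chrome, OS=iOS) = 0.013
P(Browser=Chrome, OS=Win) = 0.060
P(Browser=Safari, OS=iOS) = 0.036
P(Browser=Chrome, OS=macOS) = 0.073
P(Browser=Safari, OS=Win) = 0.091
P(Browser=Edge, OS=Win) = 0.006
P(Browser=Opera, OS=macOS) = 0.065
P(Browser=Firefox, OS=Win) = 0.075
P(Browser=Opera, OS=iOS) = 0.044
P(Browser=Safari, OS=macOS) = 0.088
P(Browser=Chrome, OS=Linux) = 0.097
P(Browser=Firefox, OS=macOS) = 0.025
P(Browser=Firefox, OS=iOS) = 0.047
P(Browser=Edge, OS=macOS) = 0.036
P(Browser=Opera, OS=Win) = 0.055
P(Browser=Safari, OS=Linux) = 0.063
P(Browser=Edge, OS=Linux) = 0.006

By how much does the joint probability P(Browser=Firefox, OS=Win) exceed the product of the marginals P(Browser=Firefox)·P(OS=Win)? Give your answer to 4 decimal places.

P(Browser=Firefox) = 0.075 + 0.025 + 0.046 + 0.047 = 0.193.
P(OS=Win) = 0.060 + 0.075 + 0.091 + 0.006 + 0.055 = 0.287.
P(Browser=Firefox, OS=Win) − P(Browser=Firefox)P(OS=Win) = 0.075 − 0.193×0.287 = 0.0196.

0.0196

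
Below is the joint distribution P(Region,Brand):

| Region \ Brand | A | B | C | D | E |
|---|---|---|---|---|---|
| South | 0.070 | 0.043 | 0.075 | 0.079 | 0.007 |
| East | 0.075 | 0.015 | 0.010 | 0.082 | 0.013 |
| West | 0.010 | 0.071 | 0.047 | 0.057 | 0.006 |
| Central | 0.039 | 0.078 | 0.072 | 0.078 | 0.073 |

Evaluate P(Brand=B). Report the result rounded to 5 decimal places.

P(Brand=B) = 0.043 + 0.015 + 0.071 + 0.078 = 0.207.

0.20700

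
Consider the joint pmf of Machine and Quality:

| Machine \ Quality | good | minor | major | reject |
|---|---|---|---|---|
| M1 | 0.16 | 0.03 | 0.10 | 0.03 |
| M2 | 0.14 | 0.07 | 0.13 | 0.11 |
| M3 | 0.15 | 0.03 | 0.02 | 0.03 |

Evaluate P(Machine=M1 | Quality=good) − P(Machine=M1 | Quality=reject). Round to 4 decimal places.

0.1791

P(Quality=good) = 0.16 + 0.14 + 0.15 = 0.45; P(Machine=M1 | Quality=good) = 0.16/0.45 = 0.35556.
P(Quality=reject) = 0.03 + 0.11 + 0.03 = 0.17; P(Machine=M1 | Quality=reject) = 0.03/0.17 = 0.17647.
Difference = 0.1791.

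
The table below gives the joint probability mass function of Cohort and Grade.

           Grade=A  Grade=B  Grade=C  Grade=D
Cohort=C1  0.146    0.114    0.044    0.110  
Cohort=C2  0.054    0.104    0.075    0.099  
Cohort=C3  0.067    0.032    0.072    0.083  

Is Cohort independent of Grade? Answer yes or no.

P(Cohort=C1) = 0.414 and P(Grade=A) = 0.267, so their product is 0.11054, but P(Cohort=C1, Grade=A) = 0.146. Since these differ, Cohort and Grade are not independent.

no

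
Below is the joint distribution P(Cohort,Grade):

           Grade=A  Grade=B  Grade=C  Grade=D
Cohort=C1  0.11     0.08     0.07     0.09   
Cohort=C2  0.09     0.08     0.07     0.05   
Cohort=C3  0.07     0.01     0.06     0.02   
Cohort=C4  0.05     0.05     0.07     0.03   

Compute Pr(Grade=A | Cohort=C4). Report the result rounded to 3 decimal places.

0.250

P(Cohort=C4) = 0.05 + 0.05 + 0.07 + 0.03 = 0.20.
P(Grade=A | Cohort=C4) = 0.05/0.20 = 0.250.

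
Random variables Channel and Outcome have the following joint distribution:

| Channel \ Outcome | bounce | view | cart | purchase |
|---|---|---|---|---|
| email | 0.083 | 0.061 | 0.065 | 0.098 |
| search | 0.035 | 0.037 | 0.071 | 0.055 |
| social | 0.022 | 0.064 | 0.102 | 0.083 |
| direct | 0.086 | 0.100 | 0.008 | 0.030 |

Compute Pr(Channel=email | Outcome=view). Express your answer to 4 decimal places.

0.2328

P(Outcome=view) = 0.061 + 0.037 + 0.064 + 0.100 = 0.262.
P(Channel=email | Outcome=view) = 0.061/0.262 = 0.2328.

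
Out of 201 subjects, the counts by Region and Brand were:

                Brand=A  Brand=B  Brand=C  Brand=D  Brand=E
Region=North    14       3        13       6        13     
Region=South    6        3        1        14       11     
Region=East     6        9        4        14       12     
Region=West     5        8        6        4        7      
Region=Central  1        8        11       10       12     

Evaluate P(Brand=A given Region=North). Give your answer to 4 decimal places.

0.2857

Total with Region=North: 14 + 3 + 13 + 6 + 13 = 49.
P(Brand=A | Region=North) = 14/49 = 0.2857.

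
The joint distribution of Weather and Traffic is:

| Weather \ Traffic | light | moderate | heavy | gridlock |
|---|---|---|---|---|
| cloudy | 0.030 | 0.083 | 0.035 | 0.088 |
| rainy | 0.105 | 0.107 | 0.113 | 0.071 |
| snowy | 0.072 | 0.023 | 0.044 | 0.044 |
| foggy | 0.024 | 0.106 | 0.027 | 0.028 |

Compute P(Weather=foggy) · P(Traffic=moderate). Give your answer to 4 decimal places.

P(Weather=foggy) = 0.024 + 0.106 + 0.027 + 0.028 = 0.185.
P(Traffic=moderate) = 0.083 + 0.107 + 0.023 + 0.106 = 0.319.
Product: 0.185 × 0.319 = 0.0590.

0.0590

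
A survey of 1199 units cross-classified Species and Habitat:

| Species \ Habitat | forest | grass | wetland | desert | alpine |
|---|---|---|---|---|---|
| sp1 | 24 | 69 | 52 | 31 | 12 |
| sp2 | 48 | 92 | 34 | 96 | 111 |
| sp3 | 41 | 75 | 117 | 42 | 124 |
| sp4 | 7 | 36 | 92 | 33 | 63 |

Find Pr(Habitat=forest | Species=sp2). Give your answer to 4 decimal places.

0.1260

Total with Species=sp2: 48 + 92 + 34 + 96 + 111 = 381.
P(Habitat=forest | Species=sp2) = 48/381 = 0.1260.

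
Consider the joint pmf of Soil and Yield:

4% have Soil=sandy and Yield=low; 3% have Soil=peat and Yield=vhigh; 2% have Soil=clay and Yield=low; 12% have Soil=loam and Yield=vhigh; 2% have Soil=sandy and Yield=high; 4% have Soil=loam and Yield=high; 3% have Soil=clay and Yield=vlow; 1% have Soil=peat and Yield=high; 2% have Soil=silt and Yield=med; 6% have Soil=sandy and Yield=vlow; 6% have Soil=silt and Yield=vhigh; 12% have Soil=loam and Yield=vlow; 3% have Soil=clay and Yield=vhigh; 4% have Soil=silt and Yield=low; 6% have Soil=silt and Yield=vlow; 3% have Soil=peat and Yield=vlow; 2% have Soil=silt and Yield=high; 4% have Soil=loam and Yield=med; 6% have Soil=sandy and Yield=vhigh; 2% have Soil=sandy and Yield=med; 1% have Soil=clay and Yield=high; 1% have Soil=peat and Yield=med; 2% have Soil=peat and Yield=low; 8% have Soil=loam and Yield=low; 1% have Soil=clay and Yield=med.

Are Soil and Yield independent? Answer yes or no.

Every cell satisfies P(Soil,Yield) = P(Soil)·P(Yield). For instance P(Soil=silt) = 0.20, P(Yield=low) = 0.20, and 0.20×0.20 = 0.04 matches the joint entry. So Soil and Yield are independent.

yes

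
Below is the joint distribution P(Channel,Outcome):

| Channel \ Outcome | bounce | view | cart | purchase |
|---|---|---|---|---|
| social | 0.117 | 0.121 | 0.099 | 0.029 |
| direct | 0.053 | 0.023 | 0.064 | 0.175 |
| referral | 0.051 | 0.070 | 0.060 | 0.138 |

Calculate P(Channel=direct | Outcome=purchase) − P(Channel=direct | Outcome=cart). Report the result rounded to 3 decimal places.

0.225

P(Outcome=purchase) = 0.029 + 0.175 + 0.138 = 0.342; P(Channel=direct | Outcome=purchase) = 0.175/0.342 = 0.5117.
P(Outcome=cart) = 0.099 + 0.064 + 0.060 = 0.223; P(Channel=direct | Outcome=cart) = 0.064/0.223 = 0.2870.
Difference = 0.225.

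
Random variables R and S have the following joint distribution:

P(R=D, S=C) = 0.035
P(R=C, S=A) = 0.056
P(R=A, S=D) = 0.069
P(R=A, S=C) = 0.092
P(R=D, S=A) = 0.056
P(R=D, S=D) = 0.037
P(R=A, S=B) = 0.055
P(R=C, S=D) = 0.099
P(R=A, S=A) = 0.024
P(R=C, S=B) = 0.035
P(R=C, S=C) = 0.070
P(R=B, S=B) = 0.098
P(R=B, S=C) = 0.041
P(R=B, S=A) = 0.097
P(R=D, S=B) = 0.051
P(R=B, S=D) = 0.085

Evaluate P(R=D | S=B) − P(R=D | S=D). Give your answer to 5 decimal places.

0.08580

P(S=B) = 0.055 + 0.098 + 0.035 + 0.051 = 0.239; P(R=D | S=B) = 0.051/0.239 = 0.213389.
P(S=D) = 0.069 + 0.085 + 0.099 + 0.037 = 0.290; P(R=D | S=D) = 0.037/0.290 = 0.127586.
Difference = 0.08580.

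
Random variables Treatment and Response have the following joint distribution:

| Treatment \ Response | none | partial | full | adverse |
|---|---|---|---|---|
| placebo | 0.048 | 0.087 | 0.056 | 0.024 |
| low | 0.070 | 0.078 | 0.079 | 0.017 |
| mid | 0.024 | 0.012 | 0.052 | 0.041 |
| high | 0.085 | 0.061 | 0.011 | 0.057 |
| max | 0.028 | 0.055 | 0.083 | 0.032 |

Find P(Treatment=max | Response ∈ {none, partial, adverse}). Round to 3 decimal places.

0.160

P(Response=none) = 0.048 + 0.070 + 0.024 + 0.085 + 0.028 = 0.255.
P(Response=partial) = 0.087 + 0.078 + 0.012 + 0.061 + 0.055 = 0.293.
P(Response=adverse) = 0.024 + 0.017 + 0.041 + 0.057 + 0.032 = 0.171.
P(Response ∈ {none, partial, adverse}) = 0.255 + 0.293 + 0.171 = 0.719; P(Treatment=max, Response ∈ {none, partial, adverse}) = 0.028 + 0.055 + 0.032 = 0.115.
P(Treatment=max | Response ∈ {none, partial, adverse}) = 0.115/0.719 = 0.160.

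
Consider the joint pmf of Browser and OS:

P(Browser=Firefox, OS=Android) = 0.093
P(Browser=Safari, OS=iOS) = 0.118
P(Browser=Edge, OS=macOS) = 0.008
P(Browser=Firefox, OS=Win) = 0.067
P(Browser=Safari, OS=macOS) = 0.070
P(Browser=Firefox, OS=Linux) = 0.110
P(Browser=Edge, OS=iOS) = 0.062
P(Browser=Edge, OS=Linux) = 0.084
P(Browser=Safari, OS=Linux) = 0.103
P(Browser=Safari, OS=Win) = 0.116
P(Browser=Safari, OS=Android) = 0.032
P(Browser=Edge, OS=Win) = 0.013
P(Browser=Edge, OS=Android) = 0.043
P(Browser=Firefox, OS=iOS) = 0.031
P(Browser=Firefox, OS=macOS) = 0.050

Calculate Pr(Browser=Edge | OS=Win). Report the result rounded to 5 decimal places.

P(OS=Win) = 0.067 + 0.116 + 0.013 = 0.196.
P(Browser=Edge | OS=Win) = 0.013/0.196 = 0.06633.

0.06633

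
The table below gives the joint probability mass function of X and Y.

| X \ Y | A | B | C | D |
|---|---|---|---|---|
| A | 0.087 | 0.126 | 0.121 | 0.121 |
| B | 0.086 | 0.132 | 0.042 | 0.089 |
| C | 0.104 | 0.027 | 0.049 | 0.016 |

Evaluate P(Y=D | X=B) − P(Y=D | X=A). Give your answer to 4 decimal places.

P(X=B) = 0.086 + 0.132 + 0.042 + 0.089 = 0.349; P(Y=D | X=B) = 0.089/0.349 = 0.25501.
P(X=A) = 0.087 + 0.126 + 0.121 + 0.121 = 0.455; P(Y=D | X=A) = 0.121/0.455 = 0.26593.
Difference = -0.0109.

-0.0109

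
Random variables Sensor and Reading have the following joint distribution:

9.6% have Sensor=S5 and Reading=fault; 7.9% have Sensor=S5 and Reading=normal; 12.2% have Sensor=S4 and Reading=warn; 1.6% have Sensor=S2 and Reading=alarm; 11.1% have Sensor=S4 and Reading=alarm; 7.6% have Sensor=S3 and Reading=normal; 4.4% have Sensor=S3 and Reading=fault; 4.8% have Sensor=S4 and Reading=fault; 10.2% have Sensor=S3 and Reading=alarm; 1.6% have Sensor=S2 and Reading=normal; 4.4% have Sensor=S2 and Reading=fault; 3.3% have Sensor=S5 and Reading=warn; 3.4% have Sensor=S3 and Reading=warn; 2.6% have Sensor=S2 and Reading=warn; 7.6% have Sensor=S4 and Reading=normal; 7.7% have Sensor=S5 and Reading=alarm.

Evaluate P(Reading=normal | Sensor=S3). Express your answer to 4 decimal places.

0.2969

P(Sensor=S3) = 0.076 + 0.034 + 0.102 + 0.044 = 0.256.
P(Reading=normal | Sensor=S3) = 0.076/0.256 = 0.2969.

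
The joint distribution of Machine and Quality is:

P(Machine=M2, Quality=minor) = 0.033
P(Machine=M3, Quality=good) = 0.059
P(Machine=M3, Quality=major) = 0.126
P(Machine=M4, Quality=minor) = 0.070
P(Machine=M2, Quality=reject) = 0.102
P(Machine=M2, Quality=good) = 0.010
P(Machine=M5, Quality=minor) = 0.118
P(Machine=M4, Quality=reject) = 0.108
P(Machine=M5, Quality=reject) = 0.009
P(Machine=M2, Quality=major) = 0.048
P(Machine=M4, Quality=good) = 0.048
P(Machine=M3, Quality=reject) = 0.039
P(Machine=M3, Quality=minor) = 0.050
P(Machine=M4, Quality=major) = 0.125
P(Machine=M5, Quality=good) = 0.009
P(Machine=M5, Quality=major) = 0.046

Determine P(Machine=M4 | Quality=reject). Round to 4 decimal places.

P(Quality=reject) = 0.102 + 0.039 + 0.108 + 0.009 = 0.258.
P(Machine=M4 | Quality=reject) = 0.108/0.258 = 0.4186.

0.4186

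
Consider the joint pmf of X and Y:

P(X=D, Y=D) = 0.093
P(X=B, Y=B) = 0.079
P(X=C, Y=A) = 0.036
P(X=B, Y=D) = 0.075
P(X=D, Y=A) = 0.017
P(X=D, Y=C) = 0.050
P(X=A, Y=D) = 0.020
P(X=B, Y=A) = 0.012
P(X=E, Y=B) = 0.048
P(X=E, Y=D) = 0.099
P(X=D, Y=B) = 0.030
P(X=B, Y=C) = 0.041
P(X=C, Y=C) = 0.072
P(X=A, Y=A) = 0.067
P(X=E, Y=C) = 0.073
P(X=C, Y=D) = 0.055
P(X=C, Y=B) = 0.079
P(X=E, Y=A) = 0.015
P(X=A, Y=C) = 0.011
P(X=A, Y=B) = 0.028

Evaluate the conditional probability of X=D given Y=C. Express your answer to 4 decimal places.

0.2024

P(Y=C) = 0.011 + 0.041 + 0.072 + 0.050 + 0.073 = 0.247.
P(X=D | Y=C) = 0.050/0.247 = 0.2024.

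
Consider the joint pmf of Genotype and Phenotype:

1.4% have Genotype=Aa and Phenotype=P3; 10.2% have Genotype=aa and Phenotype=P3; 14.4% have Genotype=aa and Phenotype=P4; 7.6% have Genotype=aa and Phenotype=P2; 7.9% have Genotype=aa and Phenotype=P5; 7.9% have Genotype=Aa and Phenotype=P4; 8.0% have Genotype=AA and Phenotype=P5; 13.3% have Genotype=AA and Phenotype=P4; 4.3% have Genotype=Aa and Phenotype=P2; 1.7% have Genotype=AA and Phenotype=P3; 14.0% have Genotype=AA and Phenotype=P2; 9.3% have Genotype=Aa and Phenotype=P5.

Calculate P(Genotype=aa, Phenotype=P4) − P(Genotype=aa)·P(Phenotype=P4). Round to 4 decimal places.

P(Genotype=aa) = 0.076 + 0.102 + 0.144 + 0.079 = 0.401.
P(Phenotype=P4) = 0.133 + 0.079 + 0.144 = 0.356.
P(Genotype=aa, Phenotype=P4) − P(Genotype=aa)P(Phenotype=P4) = 0.144 − 0.401×0.356 = 0.0012.

0.0012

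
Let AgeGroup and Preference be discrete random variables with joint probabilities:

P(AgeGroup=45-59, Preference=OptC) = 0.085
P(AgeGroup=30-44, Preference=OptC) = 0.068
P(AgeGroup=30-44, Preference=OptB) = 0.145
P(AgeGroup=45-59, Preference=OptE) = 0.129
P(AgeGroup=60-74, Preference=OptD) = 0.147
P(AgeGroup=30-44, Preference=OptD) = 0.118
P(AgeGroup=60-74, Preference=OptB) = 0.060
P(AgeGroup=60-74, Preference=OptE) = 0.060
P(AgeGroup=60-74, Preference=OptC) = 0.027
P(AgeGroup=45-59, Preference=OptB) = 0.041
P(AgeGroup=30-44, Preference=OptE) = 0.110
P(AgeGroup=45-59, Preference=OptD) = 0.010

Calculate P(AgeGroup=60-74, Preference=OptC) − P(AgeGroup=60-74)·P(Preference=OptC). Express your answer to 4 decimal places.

-0.0259

P(AgeGroup=60-74) = 0.060 + 0.027 + 0.147 + 0.060 = 0.294.
P(Preference=OptC) = 0.068 + 0.085 + 0.027 = 0.180.
P(AgeGroup=60-74, Preference=OptC) − P(AgeGroup=60-74)P(Preference=OptC) = 0.027 − 0.294×0.180 = -0.0259.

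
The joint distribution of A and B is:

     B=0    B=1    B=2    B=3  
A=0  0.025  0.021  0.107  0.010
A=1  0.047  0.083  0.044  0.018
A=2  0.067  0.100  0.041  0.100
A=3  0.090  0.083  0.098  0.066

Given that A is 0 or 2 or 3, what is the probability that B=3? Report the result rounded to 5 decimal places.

0.21782

P(A=0) = 0.025 + 0.021 + 0.107 + 0.010 = 0.163.
P(A=2) = 0.067 + 0.100 + 0.041 + 0.100 = 0.308.
P(A=3) = 0.090 + 0.083 + 0.098 + 0.066 = 0.337.
P(A ∈ {0, 2, 3}) = 0.163 + 0.308 + 0.337 = 0.808; P(B=3, A ∈ {0, 2, 3}) = 0.010 + 0.100 + 0.066 = 0.176.
P(B=3 | A ∈ {0, 2, 3}) = 0.176/0.808 = 0.21782.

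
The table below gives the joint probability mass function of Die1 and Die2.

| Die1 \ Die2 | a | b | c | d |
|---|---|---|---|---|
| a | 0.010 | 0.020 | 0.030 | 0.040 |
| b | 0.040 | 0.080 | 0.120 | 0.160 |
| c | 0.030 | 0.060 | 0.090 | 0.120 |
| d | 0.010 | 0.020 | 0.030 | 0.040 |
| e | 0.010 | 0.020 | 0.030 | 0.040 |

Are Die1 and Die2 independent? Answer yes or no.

Every cell satisfies P(Die1,Die2) = P(Die1)·P(Die2). For instance P(Die1=d) = 0.100, P(Die2=b) = 0.200, and 0.100×0.200 = 0.020 matches the joint entry. So Die1 and Die2 are independent.

yes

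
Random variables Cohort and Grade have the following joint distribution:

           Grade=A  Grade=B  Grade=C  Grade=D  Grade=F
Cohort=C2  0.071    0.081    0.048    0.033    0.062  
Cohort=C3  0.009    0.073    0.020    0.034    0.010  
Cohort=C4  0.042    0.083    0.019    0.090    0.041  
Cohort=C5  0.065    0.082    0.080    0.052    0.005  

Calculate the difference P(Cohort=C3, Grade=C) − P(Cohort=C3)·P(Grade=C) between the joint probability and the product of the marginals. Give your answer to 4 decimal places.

P(Cohort=C3) = 0.009 + 0.073 + 0.020 + 0.034 + 0.010 = 0.146.
P(Grade=C) = 0.048 + 0.020 + 0.019 + 0.080 = 0.167.
P(Cohort=C3, Grade=C) − P(Cohort=C3)P(Grade=C) = 0.020 − 0.146×0.167 = -0.0044.

-0.0044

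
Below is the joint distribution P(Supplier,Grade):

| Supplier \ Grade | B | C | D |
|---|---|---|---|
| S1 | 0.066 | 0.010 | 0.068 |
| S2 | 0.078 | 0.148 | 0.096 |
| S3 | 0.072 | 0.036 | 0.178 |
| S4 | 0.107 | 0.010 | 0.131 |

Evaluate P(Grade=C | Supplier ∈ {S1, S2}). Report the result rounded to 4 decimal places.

0.3391

P(Supplier=S1) = 0.066 + 0.010 + 0.068 = 0.144.
P(Supplier=S2) = 0.078 + 0.148 + 0.096 = 0.322.
P(Supplier ∈ {S1, S2}) = 0.144 + 0.322 = 0.466; P(Grade=C, Supplier ∈ {S1, S2}) = 0.010 + 0.148 = 0.158.
P(Grade=C | Supplier ∈ {S1, S2}) = 0.158/0.466 = 0.3391.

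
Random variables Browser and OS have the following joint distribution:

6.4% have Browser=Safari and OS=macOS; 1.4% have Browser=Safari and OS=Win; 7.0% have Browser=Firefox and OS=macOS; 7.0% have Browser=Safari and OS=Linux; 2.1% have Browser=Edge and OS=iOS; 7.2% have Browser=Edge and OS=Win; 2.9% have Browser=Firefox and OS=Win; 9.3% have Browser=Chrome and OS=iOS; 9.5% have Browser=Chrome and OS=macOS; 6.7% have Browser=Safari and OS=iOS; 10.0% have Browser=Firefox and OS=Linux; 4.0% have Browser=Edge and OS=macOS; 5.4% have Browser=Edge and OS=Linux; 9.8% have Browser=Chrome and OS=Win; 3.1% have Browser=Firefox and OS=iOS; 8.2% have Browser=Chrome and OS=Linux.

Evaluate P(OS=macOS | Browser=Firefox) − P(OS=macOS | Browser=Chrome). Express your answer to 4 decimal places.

0.0462

P(Browser=Firefox) = 0.029 + 0.070 + 0.100 + 0.031 = 0.230; P(OS=macOS | Browser=Firefox) = 0.070/0.230 = 0.30435.
P(Browser=Chrome) = 0.098 + 0.095 + 0.082 + 0.093 = 0.368; P(OS=macOS | Browser=Chrome) = 0.095/0.368 = 0.25815.
Difference = 0.0462.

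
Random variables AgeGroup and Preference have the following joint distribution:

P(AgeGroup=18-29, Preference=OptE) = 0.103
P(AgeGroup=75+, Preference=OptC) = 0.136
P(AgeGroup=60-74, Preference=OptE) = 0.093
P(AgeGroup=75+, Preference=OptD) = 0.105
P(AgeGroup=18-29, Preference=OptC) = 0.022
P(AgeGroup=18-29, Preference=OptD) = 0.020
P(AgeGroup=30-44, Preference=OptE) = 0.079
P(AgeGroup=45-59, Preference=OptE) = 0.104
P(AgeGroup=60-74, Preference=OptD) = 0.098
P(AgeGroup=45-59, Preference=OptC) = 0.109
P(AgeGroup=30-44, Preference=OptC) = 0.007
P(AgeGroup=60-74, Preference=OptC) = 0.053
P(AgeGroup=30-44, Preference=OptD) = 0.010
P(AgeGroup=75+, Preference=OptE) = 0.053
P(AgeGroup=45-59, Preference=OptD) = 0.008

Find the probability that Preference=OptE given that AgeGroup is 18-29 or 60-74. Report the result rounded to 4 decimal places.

P(AgeGroup=18-29) = 0.022 + 0.020 + 0.103 = 0.145.
P(AgeGroup=60-74) = 0.053 + 0.098 + 0.093 = 0.244.
P(AgeGroup ∈ {18-29, 60-74}) = 0.145 + 0.244 = 0.389; P(Preference=OptE, AgeGroup ∈ {18-29, 60-74}) = 0.103 + 0.093 = 0.196.
P(Preference=OptE | AgeGroup ∈ {18-29, 60-74}) = 0.196/0.389 = 0.5039.

0.5039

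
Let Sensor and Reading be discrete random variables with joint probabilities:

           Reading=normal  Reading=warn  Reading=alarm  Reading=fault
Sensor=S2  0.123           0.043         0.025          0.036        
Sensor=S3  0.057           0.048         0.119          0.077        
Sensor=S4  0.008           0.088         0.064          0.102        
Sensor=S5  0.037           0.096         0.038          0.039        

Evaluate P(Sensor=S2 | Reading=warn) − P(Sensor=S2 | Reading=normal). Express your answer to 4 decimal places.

-0.3903

P(Reading=warn) = 0.043 + 0.048 + 0.088 + 0.096 = 0.275; P(Sensor=S2 | Reading=warn) = 0.043/0.275 = 0.15636.
P(Reading=normal) = 0.123 + 0.057 + 0.008 + 0.037 = 0.225; P(Sensor=S2 | Reading=normal) = 0.123/0.225 = 0.54667.
Difference = -0.3903.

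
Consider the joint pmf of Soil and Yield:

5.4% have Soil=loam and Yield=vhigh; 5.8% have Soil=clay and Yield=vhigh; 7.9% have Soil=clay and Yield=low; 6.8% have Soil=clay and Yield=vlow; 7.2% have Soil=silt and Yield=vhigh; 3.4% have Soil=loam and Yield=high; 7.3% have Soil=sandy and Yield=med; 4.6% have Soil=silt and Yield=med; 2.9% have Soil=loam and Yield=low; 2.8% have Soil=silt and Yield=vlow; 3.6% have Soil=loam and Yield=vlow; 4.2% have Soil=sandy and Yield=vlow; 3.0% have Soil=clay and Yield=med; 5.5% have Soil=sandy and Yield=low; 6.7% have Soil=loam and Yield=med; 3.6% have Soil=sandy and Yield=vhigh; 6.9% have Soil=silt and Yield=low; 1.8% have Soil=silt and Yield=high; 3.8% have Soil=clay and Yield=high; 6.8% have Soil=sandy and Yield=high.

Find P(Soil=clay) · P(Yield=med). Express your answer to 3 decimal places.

P(Soil=clay) = 0.068 + 0.079 + 0.030 + 0.038 + 0.058 = 0.273.
P(Yield=med) = 0.073 + 0.067 + 0.030 + 0.046 = 0.216.
Product: 0.273 × 0.216 = 0.059.

0.059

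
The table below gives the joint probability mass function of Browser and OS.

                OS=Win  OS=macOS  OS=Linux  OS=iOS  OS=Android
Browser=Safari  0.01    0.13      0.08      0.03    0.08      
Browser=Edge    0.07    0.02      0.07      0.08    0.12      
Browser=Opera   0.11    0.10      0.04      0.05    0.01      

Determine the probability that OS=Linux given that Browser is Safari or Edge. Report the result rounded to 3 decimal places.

0.217

P(Browser=Safari) = 0.01 + 0.13 + 0.08 + 0.03 + 0.08 = 0.33.
P(Browser=Edge) = 0.07 + 0.02 + 0.07 + 0.08 + 0.12 = 0.36.
P(Browser ∈ {Safari, Edge}) = 0.33 + 0.36 = 0.69; P(OS=Linux, Browser ∈ {Safari, Edge}) = 0.08 + 0.07 = 0.15.
P(OS=Linux | Browser ∈ {Safari, Edge}) = 0.15/0.69 = 0.217.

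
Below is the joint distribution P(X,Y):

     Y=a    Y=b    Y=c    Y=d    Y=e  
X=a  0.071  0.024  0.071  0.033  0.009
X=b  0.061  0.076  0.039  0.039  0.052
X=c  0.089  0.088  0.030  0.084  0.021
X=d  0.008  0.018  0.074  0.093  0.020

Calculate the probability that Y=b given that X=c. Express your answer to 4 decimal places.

P(X=c) = 0.089 + 0.088 + 0.030 + 0.084 + 0.021 = 0.312.
P(Y=b | X=c) = 0.088/0.312 = 0.2821.

0.2821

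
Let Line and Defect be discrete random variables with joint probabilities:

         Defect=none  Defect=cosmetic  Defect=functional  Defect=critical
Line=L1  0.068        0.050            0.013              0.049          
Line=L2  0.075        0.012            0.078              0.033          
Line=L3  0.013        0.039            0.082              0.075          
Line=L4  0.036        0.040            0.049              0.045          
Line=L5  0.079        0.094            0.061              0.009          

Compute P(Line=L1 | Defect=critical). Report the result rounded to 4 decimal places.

0.2322

P(Defect=critical) = 0.049 + 0.033 + 0.075 + 0.045 + 0.009 = 0.211.
P(Line=L1 | Defect=critical) = 0.049/0.211 = 0.2322.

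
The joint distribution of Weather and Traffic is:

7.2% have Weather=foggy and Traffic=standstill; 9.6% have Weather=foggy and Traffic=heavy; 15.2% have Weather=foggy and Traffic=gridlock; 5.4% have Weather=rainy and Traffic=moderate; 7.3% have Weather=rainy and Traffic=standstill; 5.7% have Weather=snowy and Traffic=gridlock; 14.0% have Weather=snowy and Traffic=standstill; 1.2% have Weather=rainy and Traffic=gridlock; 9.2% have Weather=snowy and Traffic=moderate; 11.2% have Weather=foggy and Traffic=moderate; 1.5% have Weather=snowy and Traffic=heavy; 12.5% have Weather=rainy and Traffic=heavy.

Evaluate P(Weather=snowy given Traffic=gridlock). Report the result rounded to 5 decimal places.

P(Traffic=gridlock) = 0.012 + 0.057 + 0.152 = 0.221.
P(Weather=snowy | Traffic=gridlock) = 0.057/0.221 = 0.25792.

0.25792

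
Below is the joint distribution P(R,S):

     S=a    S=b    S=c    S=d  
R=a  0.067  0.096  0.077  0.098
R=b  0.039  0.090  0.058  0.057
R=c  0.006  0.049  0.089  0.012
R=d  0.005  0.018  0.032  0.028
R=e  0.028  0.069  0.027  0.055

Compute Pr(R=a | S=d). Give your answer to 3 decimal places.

0.392

P(S=d) = 0.098 + 0.057 + 0.012 + 0.028 + 0.055 = 0.250.
P(R=a | S=d) = 0.098/0.250 = 0.392.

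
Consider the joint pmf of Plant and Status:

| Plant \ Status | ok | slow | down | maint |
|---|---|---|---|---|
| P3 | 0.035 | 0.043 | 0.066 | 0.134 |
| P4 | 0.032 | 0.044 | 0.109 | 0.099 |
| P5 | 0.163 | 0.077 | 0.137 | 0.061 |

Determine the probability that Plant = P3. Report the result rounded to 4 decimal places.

0.2780

P(Plant=P3) = 0.035 + 0.043 + 0.066 + 0.134 = 0.278.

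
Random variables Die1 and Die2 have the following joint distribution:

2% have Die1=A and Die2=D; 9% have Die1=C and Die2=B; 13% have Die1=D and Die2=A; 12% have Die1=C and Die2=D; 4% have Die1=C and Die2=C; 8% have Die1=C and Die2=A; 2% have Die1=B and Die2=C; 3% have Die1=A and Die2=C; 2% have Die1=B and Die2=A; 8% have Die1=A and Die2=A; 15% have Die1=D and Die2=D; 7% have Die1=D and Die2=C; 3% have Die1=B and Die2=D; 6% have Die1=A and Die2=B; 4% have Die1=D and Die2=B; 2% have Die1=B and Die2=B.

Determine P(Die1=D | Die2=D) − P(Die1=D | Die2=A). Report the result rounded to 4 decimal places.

0.0494

P(Die2=D) = 0.02 + 0.03 + 0.12 + 0.15 = 0.32; P(Die1=D | Die2=D) = 0.15/0.32 = 0.46875.
P(Die2=A) = 0.08 + 0.02 + 0.08 + 0.13 = 0.31; P(Die1=D | Die2=A) = 0.13/0.31 = 0.41935.
Difference = 0.0494.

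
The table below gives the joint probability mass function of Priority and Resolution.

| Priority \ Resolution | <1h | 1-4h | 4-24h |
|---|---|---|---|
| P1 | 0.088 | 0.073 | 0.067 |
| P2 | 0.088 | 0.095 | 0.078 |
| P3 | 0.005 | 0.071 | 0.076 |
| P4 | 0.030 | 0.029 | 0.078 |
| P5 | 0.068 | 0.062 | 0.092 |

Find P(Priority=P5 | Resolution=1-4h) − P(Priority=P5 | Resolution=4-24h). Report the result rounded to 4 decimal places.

P(Resolution=1-4h) = 0.073 + 0.095 + 0.071 + 0.029 + 0.062 = 0.330; P(Priority=P5 | Resolution=1-4h) = 0.062/0.330 = 0.18788.
P(Resolution=4-24h) = 0.067 + 0.078 + 0.076 + 0.078 + 0.092 = 0.391; P(Priority=P5 | Resolution=4-24h) = 0.092/0.391 = 0.23529.
Difference = -0.0474.

-0.0474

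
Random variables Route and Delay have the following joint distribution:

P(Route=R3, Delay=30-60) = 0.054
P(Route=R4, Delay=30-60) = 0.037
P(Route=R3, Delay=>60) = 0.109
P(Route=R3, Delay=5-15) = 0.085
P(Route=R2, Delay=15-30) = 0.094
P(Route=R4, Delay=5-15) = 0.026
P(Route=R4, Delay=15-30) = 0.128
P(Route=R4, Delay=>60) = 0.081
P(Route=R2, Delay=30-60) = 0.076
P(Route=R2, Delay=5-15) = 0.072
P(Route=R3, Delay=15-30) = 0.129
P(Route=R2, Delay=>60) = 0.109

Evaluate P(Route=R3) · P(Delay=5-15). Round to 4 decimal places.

P(Route=R3) = 0.085 + 0.129 + 0.054 + 0.109 = 0.377.
P(Delay=5-15) = 0.072 + 0.085 + 0.026 = 0.183.
Product: 0.377 × 0.183 = 0.0690.

0.0690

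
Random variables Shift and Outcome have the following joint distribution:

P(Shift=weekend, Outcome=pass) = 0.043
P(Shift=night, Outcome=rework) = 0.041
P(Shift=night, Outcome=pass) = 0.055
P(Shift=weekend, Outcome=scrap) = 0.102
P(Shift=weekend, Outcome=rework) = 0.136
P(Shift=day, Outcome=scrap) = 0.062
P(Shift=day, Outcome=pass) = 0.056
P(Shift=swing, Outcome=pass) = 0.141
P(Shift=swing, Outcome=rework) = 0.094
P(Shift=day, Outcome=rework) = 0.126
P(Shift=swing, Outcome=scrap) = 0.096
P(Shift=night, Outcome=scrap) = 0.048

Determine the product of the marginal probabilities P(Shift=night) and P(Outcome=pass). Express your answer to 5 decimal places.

P(Shift=night) = 0.055 + 0.041 + 0.048 = 0.144.
P(Outcome=pass) = 0.056 + 0.141 + 0.055 + 0.043 = 0.295.
Product: 0.144 × 0.295 = 0.04248.

0.04248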